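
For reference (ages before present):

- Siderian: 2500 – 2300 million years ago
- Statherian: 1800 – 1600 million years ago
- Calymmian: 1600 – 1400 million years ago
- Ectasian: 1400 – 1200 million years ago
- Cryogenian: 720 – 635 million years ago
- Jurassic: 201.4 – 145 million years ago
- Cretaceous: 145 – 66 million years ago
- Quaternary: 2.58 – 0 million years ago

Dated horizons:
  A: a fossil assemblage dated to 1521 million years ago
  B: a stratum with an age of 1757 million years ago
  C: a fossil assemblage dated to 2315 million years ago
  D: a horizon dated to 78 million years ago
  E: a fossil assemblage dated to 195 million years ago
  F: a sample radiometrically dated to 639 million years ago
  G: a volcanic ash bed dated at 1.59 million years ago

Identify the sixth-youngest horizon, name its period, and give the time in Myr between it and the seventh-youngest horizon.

Sorted youngest-first by Ma: G (1.59), D (78), E (195), F (639), A (1521), B (1757), C (2315).
The sixth youngest is B at 1757 Ma, which lies in 1800–1600 Ma: the Statherian.
The seventh youngest is C at 2315 Ma; separation = |1757 − 2315| = 558 Myr.

B, in the Statherian; 558 million years to C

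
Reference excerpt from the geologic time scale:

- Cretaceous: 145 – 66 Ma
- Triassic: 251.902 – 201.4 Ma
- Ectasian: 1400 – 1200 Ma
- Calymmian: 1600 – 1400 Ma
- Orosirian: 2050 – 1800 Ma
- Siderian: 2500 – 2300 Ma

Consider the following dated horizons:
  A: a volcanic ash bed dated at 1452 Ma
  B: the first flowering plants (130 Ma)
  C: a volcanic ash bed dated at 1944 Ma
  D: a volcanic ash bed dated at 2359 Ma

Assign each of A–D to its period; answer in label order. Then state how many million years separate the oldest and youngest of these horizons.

A: 1452 Ma lies in 1600–1400 Ma, so Calymmian.
B: 130 Ma lies in 145–66 Ma, so Cretaceous.
C: 1944 Ma lies in 2050–1800 Ma, so Orosirian.
D: 2359 Ma lies in 2500–2300 Ma, so Siderian.
Oldest = 2359 Ma, youngest = 130 Ma → span 2229 Myr.

A — Calymmian; B — Cretaceous; C — Orosirian; D — Siderian; span 2229 million years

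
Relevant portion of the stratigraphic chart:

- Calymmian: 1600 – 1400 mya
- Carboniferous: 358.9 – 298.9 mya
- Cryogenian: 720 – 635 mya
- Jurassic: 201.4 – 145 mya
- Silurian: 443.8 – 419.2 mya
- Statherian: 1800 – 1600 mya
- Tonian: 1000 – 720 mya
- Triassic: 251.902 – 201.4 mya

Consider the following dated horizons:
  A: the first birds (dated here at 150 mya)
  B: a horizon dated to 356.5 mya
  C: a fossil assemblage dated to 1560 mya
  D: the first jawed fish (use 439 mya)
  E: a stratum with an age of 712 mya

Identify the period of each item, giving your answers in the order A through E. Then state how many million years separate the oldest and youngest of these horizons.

A: 150 Ma lies in 201.4–145 Ma, so Jurassic.
B: 356.5 Ma lies in 358.9–298.9 Ma, so Carboniferous.
C: 1560 Ma lies in 1600–1400 Ma, so Calymmian.
D: 439 Ma lies in 443.8–419.2 Ma, so Silurian.
E: 712 Ma lies in 720–635 Ma, so Cryogenian.
Oldest = 1560 Ma, youngest = 150 Ma → span 1410 Myr.

A — Jurassic; B — Carboniferous; C — Calymmian; D — Silurian; E — Cryogenian; span 1410 million years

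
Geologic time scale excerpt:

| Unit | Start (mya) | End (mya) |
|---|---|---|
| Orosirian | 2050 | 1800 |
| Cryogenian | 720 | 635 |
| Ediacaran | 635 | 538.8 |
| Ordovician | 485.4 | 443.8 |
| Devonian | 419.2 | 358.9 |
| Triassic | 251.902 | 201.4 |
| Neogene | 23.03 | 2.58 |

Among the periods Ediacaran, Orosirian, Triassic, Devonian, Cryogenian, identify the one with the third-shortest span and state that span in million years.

Durations: Ediacaran 96.2; Orosirian 250; Triassic 50.502; Devonian 60.3; Cryogenian 85 Myr.
Sorted shortest-first: Triassic (50.502), Devonian (60.3), Cryogenian (85), Ediacaran (96.2), Orosirian (250).
The third shortest is Cryogenian at 85 Myr.

Cryogenian, 85 million years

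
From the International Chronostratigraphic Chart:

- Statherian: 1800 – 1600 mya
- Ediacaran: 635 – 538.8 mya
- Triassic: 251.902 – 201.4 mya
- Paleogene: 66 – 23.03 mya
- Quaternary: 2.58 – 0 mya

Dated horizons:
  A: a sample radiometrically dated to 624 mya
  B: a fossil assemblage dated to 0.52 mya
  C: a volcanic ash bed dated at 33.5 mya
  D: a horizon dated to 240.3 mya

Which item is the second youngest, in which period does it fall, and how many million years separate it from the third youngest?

C, in the Paleogene; 206.8 million years to D

Smaller Ma means younger, so youngest first: B 0.52 < C 33.5 < D 240.3 < A 624.
Counting 2 along gives C (33.5 Ma); the excerpt puts that inside the Paleogene, 66–23.03 Ma.
Next in line is D (240.3 Ma), and 240.3 − 33.5 = 206.8 Myr.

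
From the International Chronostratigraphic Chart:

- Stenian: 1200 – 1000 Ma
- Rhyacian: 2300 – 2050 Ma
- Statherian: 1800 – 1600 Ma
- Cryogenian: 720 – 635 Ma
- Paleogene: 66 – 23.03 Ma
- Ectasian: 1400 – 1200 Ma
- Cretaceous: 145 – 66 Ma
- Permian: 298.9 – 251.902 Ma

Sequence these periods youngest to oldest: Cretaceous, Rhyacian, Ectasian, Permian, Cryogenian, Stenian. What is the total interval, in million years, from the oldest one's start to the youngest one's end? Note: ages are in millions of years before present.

From the excerpt: Cretaceous 145–66; Rhyacian 2300–2050; Ectasian 1400–1200; Permian 298.9–251.902; Cryogenian 720–635; Stenian 1200–1000 (Ma).
Larger Ma is earlier, so the oldest is Rhyacian and the youngest is Cretaceous; youngest to oldest: Cretaceous, Permian, Cryogenian, Stenian, Ectasian, Rhyacian.
Oldest start 2300 minus youngest end 66 gives 2234 Myr overall.

Cretaceous, Permian, Cryogenian, Stenian, Ectasian, Rhyacian; total span 2234 Myr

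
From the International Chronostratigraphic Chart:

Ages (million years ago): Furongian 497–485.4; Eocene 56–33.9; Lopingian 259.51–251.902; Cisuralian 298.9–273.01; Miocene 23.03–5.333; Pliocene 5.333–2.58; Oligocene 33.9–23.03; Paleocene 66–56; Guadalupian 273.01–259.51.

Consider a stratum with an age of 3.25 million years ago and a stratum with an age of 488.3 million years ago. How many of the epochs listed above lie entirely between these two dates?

7

The older date is 488.3 Ma and the younger is 3.25 Ma.
Epochs with start < 488.3 and end > 3.25 Ma: Cisuralian (298.9–273.01), Guadalupian (273.01–259.51), Lopingian (259.51–251.902), Paleocene (66–56), Eocene (56–33.9), Oligocene (33.9–23.03), Miocene (23.03–5.333).
That is 7 complete epochs.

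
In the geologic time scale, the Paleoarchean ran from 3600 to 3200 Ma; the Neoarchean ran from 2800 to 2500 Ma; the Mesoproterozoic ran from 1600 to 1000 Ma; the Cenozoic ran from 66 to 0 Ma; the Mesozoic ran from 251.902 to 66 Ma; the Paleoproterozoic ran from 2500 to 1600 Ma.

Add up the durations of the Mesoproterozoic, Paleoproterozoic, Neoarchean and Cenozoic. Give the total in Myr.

1866 million years

Duration is start − end for each: (1600 − 1000) + (2500 − 1600) + (2800 − 2500) + (66 − 0).
That is 600 + 900 + 300 + 66, which totals 1866 million years.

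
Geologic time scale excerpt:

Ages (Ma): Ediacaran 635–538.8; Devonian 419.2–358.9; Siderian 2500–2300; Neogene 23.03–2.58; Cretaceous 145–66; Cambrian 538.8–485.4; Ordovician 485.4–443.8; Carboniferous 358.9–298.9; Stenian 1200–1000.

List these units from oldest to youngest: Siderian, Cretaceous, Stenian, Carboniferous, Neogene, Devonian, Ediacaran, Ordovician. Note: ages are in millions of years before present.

Sorting by start age (descending Ma, since larger Ma = older): Siderian began 2500, Stenian began 1200, Ediacaran began 635, Ordovician began 485.4, Devonian began 419.2, Carboniferous began 358.9, Cretaceous began 145, Neogene began 23.03.

Siderian, then Stenian, then Ediacaran, then Ordovician, then Devonian, then Carboniferous, then Cretaceous, then Neogene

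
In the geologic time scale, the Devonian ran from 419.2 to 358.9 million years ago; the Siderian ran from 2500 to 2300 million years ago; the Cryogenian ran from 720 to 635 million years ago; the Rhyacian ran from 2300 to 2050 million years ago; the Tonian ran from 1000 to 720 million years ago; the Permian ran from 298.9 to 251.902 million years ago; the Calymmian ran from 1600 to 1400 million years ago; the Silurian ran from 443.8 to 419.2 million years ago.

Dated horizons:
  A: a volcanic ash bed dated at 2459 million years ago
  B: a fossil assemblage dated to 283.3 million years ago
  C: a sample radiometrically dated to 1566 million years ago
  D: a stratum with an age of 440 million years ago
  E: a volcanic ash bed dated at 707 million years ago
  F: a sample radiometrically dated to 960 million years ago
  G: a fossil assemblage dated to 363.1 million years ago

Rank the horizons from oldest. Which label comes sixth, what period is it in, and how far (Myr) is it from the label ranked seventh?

Larger Ma means older, so oldest first: A 2459 > C 1566 > F 960 > E 707 > D 440 > G 363.1 > B 283.3.
Counting 6 along gives G (363.1 Ma); the excerpt puts that inside the Devonian, 419.2–358.9 Ma.
Next in line is B (283.3 Ma), and 363.1 − 283.3 = 79.8 Myr.

G, in the Devonian; 79.8 million years to B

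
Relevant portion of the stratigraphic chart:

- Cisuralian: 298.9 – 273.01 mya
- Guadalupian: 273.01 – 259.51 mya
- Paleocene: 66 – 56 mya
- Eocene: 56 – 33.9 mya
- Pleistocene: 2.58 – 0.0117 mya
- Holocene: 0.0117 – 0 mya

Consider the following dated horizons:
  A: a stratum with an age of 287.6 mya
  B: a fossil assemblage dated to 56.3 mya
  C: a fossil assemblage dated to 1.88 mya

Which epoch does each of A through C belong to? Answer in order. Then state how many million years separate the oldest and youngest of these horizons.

A — Cisuralian; B — Paleocene; C — Pleistocene; span 285.72 million years

Match each age against the start–end ranges in the excerpt: A = 287.6 Ma → Cisuralian (298.9–273.01); B = 56.3 Ma → Paleocene (66–56); C = 1.88 Ma → Pleistocene (2.58–0.0117).
The largest age is 287.6 Ma and the smallest is 1.88 Ma; their difference is 285.72 Myr.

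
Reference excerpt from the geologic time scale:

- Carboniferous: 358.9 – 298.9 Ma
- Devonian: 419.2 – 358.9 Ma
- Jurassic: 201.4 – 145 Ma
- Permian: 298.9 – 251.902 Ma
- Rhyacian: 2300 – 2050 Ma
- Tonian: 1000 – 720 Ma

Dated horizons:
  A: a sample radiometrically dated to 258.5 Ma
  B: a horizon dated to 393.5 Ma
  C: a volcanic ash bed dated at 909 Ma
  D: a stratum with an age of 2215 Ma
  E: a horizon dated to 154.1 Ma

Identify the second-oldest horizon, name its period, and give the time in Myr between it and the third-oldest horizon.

Sorted oldest-first by Ma: D (2215), C (909), B (393.5), A (258.5), E (154.1).
The second oldest is C at 909 Ma, which lies in 1000–720 Ma: the Tonian.
The third oldest is B at 393.5 Ma; separation = |909 − 393.5| = 515.5 Myr.

C, in the Tonian; 515.5 million years to B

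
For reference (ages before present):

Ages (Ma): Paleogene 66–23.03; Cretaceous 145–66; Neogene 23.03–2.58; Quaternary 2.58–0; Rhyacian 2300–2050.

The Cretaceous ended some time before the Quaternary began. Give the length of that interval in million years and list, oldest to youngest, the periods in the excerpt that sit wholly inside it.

The Cretaceous closes at 66 Ma and the Quaternary opens at 2.58 Ma, so the interval is 66 − 2.58 = 63.42 Myr.
A period fits inside if it starts at or after 66 Ma and ends at or before 2.58 Ma; oldest first that gives Paleogene, Neogene.

63.42 million years; Paleogene, Neogene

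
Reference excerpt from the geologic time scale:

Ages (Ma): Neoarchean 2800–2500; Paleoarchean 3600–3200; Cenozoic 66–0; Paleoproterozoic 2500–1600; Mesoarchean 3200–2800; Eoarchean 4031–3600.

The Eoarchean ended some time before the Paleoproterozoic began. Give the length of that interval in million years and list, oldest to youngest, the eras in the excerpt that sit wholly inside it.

1100 million years; Paleoarchean, Mesoarchean, Neoarchean

The Eoarchean closes at 3600 Ma and the Paleoproterozoic opens at 2500 Ma, so the interval is 3600 − 2500 = 1100 Myr.
An era fits inside if it starts at or after 3600 Ma and ends at or before 2500 Ma; oldest first that gives Paleoarchean, Mesoarchean, Neoarchean.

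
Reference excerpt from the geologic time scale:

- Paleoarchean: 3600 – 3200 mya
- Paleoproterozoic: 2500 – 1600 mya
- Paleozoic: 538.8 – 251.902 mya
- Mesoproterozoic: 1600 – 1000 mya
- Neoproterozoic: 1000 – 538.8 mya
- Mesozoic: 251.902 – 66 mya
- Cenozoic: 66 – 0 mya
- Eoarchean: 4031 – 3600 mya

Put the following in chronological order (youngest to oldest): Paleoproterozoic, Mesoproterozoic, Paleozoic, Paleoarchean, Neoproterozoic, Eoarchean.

Sorting by start age (ascending Ma, since larger Ma = older): Paleozoic start 538.8, Neoproterozoic start 1000, Mesoproterozoic start 1600, Paleoproterozoic start 2500, Paleoarchean start 3600, Eoarchean start 4031.

Paleozoic, Neoproterozoic, Mesoproterozoic, Paleoproterozoic, Paleoarchean, Eoarchean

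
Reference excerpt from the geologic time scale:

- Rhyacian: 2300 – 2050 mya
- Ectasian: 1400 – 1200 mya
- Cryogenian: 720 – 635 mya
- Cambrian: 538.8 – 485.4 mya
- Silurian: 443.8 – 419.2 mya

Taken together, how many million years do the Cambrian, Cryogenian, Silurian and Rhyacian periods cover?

413 million years

Each duration: Cambrian = 53.4; Cryogenian = 85; Silurian = 24.6; Rhyacian = 250.
Sum: 53.4 + 85 + 24.6 + 250 = 413 Myr.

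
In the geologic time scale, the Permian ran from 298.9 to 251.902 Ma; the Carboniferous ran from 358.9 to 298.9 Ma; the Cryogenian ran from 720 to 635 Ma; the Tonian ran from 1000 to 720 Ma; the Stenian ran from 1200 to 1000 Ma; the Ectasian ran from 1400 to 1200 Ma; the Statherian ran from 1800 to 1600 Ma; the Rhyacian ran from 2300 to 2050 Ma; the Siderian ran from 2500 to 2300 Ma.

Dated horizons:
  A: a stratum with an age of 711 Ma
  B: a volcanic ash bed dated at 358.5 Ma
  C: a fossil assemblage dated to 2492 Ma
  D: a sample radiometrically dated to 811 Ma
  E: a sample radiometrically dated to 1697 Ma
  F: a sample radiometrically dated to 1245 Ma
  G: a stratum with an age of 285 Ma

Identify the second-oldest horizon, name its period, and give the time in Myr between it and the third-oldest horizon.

Larger Ma means older, so oldest first: C 2492 > E 1697 > F 1245 > D 811 > A 711 > B 358.5 > G 285.
Counting 2 along gives E (1697 Ma); the excerpt puts that inside the Statherian, 1800–1600 Ma.
Next in line is F (1245 Ma), and 1697 − 1245 = 452 Myr.

E, in the Statherian; 452 million years to F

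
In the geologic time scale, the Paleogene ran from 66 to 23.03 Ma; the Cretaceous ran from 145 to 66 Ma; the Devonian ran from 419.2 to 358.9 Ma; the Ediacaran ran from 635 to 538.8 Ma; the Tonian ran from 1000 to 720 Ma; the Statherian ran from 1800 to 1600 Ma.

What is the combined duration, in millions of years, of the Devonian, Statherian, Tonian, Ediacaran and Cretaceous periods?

715.5 million years

Each duration: Devonian = 60.3; Statherian = 200; Tonian = 280; Ediacaran = 96.2; Cretaceous = 79.
Sum: 60.3 + 200 + 280 + 96.2 + 79 = 715.5 Myr.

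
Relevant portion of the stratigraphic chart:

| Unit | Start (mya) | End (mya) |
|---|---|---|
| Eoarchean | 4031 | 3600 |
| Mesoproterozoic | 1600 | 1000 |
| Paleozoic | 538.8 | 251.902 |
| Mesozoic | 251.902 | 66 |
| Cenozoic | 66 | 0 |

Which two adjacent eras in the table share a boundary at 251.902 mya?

The Paleozoic ends at 251.902 mya and the Mesozoic begins at 251.902 mya, so they share that boundary.

Paleozoic and Mesozoic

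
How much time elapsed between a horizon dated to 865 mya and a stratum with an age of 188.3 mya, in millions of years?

865 − 188.3 = 676.7 million years.

676.7 million years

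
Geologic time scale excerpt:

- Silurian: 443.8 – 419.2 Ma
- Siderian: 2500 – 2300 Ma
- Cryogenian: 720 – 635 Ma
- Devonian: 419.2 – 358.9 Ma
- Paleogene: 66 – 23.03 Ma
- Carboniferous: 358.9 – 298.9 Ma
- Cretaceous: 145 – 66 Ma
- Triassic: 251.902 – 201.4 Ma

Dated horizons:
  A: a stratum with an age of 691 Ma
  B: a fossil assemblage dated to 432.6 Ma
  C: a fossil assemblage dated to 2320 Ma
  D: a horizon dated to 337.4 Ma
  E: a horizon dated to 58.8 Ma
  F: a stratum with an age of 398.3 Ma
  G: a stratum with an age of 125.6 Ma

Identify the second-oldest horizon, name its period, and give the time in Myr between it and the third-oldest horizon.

A, in the Cryogenian; 258.4 million years to B

Sorted oldest-first by Ma: C (2320), A (691), B (432.6), F (398.3), D (337.4), G (125.6), E (58.8).
The second oldest is A at 691 Ma, which lies in 720–635 Ma: the Cryogenian.
The third oldest is B at 432.6 Ma; separation = |691 − 432.6| = 258.4 Myr.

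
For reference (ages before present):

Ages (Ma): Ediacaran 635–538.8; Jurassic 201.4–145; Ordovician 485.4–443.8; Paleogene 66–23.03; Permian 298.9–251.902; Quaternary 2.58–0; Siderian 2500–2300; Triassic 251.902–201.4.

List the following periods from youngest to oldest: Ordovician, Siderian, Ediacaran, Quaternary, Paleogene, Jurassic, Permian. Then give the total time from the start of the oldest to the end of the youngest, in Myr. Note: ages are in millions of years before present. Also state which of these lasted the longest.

Quaternary → Paleogene → Jurassic → Permian → Ordovician → Ediacaran → Siderian; total span 2500 Myr; longest is Siderian

Start ages (Ma): Siderian 2500, Ediacaran 635, Ordovician 485.4, Permian 298.9, Jurassic 201.4, Paleogene 66, Quaternary 2.58.
Ordered youngest to oldest: Quaternary, Paleogene, Jurassic, Permian, Ordovician, Ediacaran, Siderian.
Span = 2500 − 0 = 2500 Myr.
Durations: Jurassic 56.4, Ediacaran 96.2, Ordovician 41.6, Permian 46.998, Siderian 200, Quaternary 2.58, Paleogene 42.97 → longest is Siderian (200 Myr).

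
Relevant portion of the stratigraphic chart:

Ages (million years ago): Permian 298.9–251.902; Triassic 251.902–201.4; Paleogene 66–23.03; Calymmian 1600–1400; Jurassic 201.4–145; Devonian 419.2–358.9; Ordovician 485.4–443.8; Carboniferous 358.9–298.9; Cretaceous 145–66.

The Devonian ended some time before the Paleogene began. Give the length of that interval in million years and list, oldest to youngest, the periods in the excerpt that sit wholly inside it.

292.9 million years; Carboniferous, Permian, Triassic, Jurassic, Cretaceous

The Devonian closes at 358.9 Ma and the Paleogene opens at 66 Ma, so the interval is 358.9 − 66 = 292.9 Myr.
A period fits inside if it starts at or after 358.9 Ma and ends at or before 66 Ma; oldest first that gives Carboniferous, Permian, Triassic, Jurassic, Cretaceous.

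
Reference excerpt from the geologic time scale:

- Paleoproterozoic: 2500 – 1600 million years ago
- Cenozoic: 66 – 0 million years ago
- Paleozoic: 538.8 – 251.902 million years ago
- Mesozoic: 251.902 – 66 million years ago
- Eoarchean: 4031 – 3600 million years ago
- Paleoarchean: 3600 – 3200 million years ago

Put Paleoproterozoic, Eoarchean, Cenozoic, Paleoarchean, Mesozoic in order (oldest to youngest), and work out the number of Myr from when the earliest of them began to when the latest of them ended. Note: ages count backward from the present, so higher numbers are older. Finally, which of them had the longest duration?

Eoarchean, Paleoarchean, Paleoproterozoic, Mesozoic, Cenozoic; total span 4031 Myr; longest is Paleoproterozoic

Start ages (Ma): Eoarchean 4031, Paleoarchean 3600, Paleoproterozoic 2500, Mesozoic 251.902, Cenozoic 66.
Ordered oldest to youngest: Eoarchean, Paleoarchean, Paleoproterozoic, Mesozoic, Cenozoic.
Span = 4031 − 0 = 4031 Myr.
Durations: Cenozoic 66, Paleoproterozoic 900, Paleoarchean 400, Mesozoic 185.902, Eoarchean 431 → longest is Paleoproterozoic (900 Myr).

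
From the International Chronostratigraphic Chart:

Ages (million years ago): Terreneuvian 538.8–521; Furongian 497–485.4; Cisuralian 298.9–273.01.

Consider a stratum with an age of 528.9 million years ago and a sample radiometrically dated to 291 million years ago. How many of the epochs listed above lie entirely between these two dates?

528.9 Ma sits inside the Terreneuvian (538.8–521) and 291 Ma inside the Cisuralian (298.9–273.01); neither of those is wholly between the two dates.
The listed epochs lying completely between them are Furongian — 1 in all.

1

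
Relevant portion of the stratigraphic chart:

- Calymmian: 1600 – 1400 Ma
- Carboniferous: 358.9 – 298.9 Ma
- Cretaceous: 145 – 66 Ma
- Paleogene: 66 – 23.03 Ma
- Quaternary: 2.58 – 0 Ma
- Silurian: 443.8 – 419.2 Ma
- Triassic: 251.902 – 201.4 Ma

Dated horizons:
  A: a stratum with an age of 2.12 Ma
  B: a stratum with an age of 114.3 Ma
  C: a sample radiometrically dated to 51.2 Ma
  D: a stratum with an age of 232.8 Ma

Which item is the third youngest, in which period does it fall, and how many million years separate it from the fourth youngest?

B, in the Cretaceous; 118.5 million years to D

Smaller Ma means younger, so youngest first: A 2.12 < C 51.2 < B 114.3 < D 232.8.
Counting 3 along gives B (114.3 Ma); the excerpt puts that inside the Cretaceous, 145–66 Ma.
Next in line is D (232.8 Ma), and 232.8 − 114.3 = 118.5 Myr.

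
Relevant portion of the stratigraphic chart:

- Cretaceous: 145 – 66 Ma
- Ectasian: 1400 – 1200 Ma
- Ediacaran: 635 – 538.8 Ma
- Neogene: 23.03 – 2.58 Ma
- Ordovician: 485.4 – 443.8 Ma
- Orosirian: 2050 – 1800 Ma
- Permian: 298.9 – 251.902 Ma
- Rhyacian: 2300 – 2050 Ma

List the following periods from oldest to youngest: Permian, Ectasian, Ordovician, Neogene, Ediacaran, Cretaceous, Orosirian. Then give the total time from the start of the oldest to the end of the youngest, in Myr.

Orosirian → Ectasian → Ediacaran → Ordovician → Permian → Cretaceous → Neogene; total span 2047.42 Myr

Start ages (Ma): Orosirian 2050, Ectasian 1400, Ediacaran 635, Ordovician 485.4, Permian 298.9, Cretaceous 145, Neogene 23.03.
Ordered oldest to youngest: Orosirian, Ectasian, Ediacaran, Ordovician, Permian, Cretaceous, Neogene.
Span = 2050 − 2.58 = 2047.42 Myr.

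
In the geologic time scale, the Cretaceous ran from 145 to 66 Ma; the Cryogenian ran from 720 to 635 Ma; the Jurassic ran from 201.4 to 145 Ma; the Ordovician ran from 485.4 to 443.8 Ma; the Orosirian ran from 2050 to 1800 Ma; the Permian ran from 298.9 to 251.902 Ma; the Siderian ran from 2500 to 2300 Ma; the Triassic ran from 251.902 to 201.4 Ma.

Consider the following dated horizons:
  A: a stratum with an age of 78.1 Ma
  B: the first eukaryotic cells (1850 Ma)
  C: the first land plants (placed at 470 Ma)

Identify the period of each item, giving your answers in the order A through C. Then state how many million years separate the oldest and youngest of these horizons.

Match each age against the start–end ranges in the excerpt: A = 78.1 Ma → Cretaceous (145–66); B = 1850 Ma → Orosirian (2050–1800); C = 470 Ma → Ordovician (485.4–443.8).
The largest age is 1850 Ma and the smallest is 78.1 Ma; their difference is 1771.9 Myr.

A — Cretaceous; B — Orosirian; C — Ordovician; span 1771.9 million years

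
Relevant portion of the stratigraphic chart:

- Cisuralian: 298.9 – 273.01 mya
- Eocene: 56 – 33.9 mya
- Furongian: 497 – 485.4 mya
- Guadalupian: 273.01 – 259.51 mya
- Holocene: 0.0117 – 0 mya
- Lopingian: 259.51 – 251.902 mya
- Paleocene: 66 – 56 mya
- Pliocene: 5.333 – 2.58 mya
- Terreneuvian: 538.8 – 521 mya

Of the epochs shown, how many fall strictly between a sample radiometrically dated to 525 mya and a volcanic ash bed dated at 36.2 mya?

5

525 Ma sits inside the Terreneuvian (538.8–521) and 36.2 Ma inside the Eocene (56–33.9); neither of those is wholly between the two dates.
The listed epochs lying completely between them are Furongian, Cisuralian, Guadalupian, Lopingian, Paleocene — 5 in all.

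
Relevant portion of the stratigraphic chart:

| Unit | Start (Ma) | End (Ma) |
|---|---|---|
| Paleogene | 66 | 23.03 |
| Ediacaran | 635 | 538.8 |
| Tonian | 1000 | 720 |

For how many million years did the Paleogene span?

42.97 million years

66 − 23.03 = 42.97 million years.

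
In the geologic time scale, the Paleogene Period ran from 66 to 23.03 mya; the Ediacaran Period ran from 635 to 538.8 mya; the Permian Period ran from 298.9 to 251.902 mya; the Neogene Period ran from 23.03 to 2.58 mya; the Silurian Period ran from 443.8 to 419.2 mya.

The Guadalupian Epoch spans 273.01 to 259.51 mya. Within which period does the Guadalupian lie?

The Guadalupian (273.01–259.51 Ma) lies entirely within 298.9–251.902 Ma, the Permian Period.

Permian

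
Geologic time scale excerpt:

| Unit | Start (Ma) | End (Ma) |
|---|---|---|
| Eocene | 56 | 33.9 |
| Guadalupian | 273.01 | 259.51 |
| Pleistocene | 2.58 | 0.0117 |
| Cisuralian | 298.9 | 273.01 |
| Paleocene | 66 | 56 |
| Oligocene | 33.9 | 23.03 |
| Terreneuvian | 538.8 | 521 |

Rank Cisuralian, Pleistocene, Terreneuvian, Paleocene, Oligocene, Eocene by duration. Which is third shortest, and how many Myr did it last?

Durations: Cisuralian 25.89; Pleistocene 2.5683; Terreneuvian 17.8; Paleocene 10; Oligocene 10.87; Eocene 22.1 Myr.
Sorted shortest-first: Pleistocene (2.5683), Paleocene (10), Oligocene (10.87), Terreneuvian (17.8), Eocene (22.1), Cisuralian (25.89).
The third shortest is Oligocene at 10.87 Myr.

Oligocene, 10.87 million years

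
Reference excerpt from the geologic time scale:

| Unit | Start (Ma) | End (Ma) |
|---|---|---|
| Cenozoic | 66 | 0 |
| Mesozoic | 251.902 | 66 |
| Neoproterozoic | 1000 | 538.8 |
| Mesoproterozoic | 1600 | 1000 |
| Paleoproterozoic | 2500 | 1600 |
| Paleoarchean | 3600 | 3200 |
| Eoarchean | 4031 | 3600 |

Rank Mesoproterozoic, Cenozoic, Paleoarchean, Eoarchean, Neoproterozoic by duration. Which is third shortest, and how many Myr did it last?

Durations: Mesoproterozoic 600; Cenozoic 66; Paleoarchean 400; Eoarchean 431; Neoproterozoic 461.2 Myr.
Sorted shortest-first: Cenozoic (66), Paleoarchean (400), Eoarchean (431), Neoproterozoic (461.2), Mesoproterozoic (600).
The third shortest is Eoarchean at 431 Myr.

Eoarchean, 431 million years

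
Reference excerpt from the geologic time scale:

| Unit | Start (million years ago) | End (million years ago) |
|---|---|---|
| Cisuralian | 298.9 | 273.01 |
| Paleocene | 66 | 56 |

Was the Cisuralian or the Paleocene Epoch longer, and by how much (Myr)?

Cisuralian: 298.9 − 273.01 = 25.89 Myr.
Paleocene: 66 − 56 = 10 Myr.
Difference: 25.89 − 10 = 15.89 Myr, so the Cisuralian was longer.

Cisuralian, by 15.89 million years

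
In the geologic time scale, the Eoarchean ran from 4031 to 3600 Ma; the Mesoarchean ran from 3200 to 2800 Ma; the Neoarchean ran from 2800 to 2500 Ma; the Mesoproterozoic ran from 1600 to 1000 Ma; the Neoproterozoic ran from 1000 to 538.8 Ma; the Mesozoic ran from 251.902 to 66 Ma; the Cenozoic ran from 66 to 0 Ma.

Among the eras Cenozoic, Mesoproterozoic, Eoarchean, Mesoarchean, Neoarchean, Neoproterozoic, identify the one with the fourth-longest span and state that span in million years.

Durations: Cenozoic 66; Mesoproterozoic 600; Eoarchean 431; Mesoarchean 400; Neoarchean 300; Neoproterozoic 461.2 Myr.
Sorted longest-first: Mesoproterozoic (600), Neoproterozoic (461.2), Eoarchean (431), Mesoarchean (400), Neoarchean (300), Cenozoic (66).
The fourth longest is Mesoarchean at 400 Myr.

Mesoarchean, 400 million years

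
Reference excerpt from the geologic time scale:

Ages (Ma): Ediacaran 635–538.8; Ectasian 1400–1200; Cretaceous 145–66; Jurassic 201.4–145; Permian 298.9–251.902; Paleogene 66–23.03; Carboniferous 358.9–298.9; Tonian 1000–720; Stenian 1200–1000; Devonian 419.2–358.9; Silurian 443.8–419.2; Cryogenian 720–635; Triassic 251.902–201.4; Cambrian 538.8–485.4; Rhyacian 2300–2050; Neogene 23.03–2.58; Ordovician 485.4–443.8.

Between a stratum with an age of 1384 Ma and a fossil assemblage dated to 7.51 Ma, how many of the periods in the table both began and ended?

14

The older date is 1384 Ma and the younger is 7.51 Ma.
Periods with start < 1384 and end > 7.51 Ma: Stenian (1200–1000), Tonian (1000–720), Cryogenian (720–635), Ediacaran (635–538.8), Cambrian (538.8–485.4), Ordovician (485.4–443.8), Silurian (443.8–419.2), Devonian (419.2–358.9), Carboniferous (358.9–298.9), Permian (298.9–251.902), Triassic (251.902–201.4), Jurassic (201.4–145), Cretaceous (145–66), Paleogene (66–23.03).
That is 14 complete periods.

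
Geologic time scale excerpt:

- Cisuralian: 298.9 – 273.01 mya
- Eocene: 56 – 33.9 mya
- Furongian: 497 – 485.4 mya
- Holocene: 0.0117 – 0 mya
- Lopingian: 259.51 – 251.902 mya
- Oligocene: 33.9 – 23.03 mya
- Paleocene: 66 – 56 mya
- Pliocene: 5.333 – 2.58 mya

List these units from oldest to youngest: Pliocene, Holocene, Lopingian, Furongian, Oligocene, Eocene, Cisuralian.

Read off each span (Ma): Pliocene 5.333–2.58; Holocene 0.0117–0; Lopingian 259.51–251.902; Furongian 497–485.4; Oligocene 33.9–23.03; Eocene 56–33.9; Cisuralian 298.9–273.01.
Larger Ma is older, so oldest→youngest is Furongian, Cisuralian, Lopingian, Eocene, Oligocene, Pliocene, Holocene.

Furongian, then Cisuralian, then Lopingian, then Eocene, then Oligocene, then Pliocene, then Holocene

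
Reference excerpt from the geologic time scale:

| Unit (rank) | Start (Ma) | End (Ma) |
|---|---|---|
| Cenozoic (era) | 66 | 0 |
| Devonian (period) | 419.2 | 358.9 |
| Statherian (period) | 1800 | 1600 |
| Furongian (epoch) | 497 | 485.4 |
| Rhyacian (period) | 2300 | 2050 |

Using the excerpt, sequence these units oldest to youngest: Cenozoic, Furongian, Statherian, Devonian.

Statherian, Furongian, Devonian, Cenozoic

Read off each span (Ma): Cenozoic 66–0; Furongian 497–485.4; Statherian 1800–1600; Devonian 419.2–358.9.
Larger Ma is older, so oldest→youngest is Statherian, Furongian, Devonian, Cenozoic.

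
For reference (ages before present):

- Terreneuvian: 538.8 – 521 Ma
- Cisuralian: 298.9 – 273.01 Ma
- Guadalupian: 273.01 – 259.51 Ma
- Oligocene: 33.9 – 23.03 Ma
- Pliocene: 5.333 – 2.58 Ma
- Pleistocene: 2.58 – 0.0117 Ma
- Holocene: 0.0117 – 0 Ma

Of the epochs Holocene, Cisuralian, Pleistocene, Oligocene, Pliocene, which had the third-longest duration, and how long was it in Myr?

Start − end for each: Holocene 0.0117 − 0 = 0.0117; Cisuralian 298.9 − 273.01 = 25.89; Pleistocene 2.58 − 0.0117 = 2.5683; Oligocene 33.9 − 23.03 = 10.87; Pliocene 5.333 − 2.58 = 2.753.
Ranking these from longest: Cisuralian > Oligocene > Pliocene > Pleistocene > Holocene.
Position 3 in that ranking is Pliocene, which lasted 2.753 Myr.

Pliocene, 2.753 million years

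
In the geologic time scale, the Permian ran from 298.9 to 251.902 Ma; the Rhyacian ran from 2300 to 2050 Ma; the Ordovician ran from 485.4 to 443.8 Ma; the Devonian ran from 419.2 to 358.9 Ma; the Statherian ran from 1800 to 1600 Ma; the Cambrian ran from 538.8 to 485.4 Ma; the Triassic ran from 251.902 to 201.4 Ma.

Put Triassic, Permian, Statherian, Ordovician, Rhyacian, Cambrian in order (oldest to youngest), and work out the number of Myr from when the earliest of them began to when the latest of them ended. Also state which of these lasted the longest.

From the excerpt: Triassic 251.902–201.4; Permian 298.9–251.902; Statherian 1800–1600; Ordovician 485.4–443.8; Rhyacian 2300–2050; Cambrian 538.8–485.4 (Ma).
Larger Ma is earlier, so the oldest is Rhyacian and the youngest is Triassic; oldest to youngest: Rhyacian, Statherian, Cambrian, Ordovician, Permian, Triassic.
Oldest start 2300 minus youngest end 201.4 gives 2098.6 Myr overall.
Individual lengths (start − end): Statherian 200; Permian 46.998; Ordovician 41.6; Cambrian 53.4; Triassic 50.502; Rhyacian 250. The largest is Rhyacian at 250 Myr.

Rhyacian, Statherian, Cambrian, Ordovician, Permian, Triassic; total span 2098.6 Myr; longest is Rhyacian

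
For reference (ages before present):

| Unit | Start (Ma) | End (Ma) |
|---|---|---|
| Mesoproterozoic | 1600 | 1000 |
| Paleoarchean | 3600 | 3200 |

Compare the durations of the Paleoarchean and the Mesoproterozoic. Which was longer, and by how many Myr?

Paleoarchean: 3600 − 3200 = 400 Myr.
Mesoproterozoic: 1600 − 1000 = 600 Myr.
Difference: 600 − 400 = 200 Myr, so the Mesoproterozoic was longer.

Mesoproterozoic, by 200 million years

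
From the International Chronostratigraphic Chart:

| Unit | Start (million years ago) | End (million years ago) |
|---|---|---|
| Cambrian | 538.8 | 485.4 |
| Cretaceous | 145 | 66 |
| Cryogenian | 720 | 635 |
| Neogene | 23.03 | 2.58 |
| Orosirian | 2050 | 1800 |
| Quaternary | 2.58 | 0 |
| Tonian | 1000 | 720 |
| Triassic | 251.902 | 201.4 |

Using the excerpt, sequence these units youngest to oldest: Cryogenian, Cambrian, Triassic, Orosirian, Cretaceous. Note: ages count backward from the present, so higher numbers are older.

The oldest of these is Orosirian (starts 2050 Ma) and the youngest is Cretaceous (ends 66 Ma).
In between, by decreasing start age: Cryogenian (720), Cambrian (538.8), Triassic (251.902).
Listing youngest first means reversing that sequence.

Cretaceous → Triassic → Cambrian → Cryogenian → Orosirian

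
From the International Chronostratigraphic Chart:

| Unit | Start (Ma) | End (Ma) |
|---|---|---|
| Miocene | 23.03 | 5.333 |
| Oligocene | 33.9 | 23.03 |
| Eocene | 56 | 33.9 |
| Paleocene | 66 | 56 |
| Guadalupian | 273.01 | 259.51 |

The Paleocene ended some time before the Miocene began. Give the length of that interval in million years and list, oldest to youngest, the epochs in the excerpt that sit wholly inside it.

32.97 million years; Eocene, Oligocene

The Paleocene closes at 56 Ma and the Miocene opens at 23.03 Ma, so the interval is 56 − 23.03 = 32.97 Myr.
An epoch fits inside if it starts at or after 56 Ma and ends at or before 23.03 Ma; oldest first that gives Eocene, Oligocene.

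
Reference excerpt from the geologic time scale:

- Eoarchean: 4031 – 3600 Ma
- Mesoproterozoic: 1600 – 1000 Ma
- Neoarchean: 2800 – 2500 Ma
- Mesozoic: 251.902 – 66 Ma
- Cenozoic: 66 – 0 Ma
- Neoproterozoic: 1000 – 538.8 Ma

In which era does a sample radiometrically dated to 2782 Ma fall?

2782 Ma lies between 2800 and 2500 Ma, so it falls in the Neoarchean.

Neoarchean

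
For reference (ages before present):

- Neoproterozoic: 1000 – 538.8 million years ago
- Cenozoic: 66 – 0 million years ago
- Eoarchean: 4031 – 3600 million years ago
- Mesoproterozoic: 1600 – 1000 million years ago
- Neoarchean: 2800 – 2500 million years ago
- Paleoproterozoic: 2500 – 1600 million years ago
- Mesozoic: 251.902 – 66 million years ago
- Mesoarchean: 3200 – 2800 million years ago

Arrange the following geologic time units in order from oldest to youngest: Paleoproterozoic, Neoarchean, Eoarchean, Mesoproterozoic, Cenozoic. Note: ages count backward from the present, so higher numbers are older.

Read off each span (Ma): Paleoproterozoic 2500–1600; Neoarchean 2800–2500; Eoarchean 4031–3600; Mesoproterozoic 1600–1000; Cenozoic 66–0.
Larger Ma is older, so oldest→youngest is Eoarchean, Neoarchean, Paleoproterozoic, Mesoproterozoic, Cenozoic.

Eoarchean → Neoarchean → Paleoproterozoic → Mesoproterozoic → Cenozoic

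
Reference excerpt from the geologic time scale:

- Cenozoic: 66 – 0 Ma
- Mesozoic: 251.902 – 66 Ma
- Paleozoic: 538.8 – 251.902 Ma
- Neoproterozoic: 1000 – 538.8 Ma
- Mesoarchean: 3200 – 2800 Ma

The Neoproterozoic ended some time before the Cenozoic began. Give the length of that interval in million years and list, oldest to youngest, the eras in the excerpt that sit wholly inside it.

End of Neoproterozoic = 538.8 Ma; start of Cenozoic = 66 Ma.
Gap = 538.8 − 66 = 472.8 Myr.
Eras wholly inside 538.8–66 Ma: Paleozoic (538.8–251.902), Mesozoic (251.902–66).

472.8 million years; Paleozoic, Mesozoic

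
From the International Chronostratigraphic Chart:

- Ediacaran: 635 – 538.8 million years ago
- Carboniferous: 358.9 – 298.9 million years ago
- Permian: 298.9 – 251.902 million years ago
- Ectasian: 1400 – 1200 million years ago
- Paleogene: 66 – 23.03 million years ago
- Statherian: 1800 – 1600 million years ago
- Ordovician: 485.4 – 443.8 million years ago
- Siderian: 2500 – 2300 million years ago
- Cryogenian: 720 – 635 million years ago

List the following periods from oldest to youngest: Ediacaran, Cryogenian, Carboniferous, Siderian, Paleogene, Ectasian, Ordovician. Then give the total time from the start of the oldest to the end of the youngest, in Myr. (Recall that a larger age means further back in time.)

From the excerpt: Ediacaran 635–538.8; Cryogenian 720–635; Carboniferous 358.9–298.9; Siderian 2500–2300; Paleogene 66–23.03; Ectasian 1400–1200; Ordovician 485.4–443.8 (Ma).
Larger Ma is earlier, so the oldest is Siderian and the youngest is Paleogene; oldest to youngest: Siderian, Ectasian, Cryogenian, Ediacaran, Ordovician, Carboniferous, Paleogene.
Oldest start 2500 minus youngest end 23.03 gives 2476.97 Myr overall.

Siderian → Ectasian → Cryogenian → Ediacaran → Ordovician → Carboniferous → Paleogene; total span 2476.97 Myr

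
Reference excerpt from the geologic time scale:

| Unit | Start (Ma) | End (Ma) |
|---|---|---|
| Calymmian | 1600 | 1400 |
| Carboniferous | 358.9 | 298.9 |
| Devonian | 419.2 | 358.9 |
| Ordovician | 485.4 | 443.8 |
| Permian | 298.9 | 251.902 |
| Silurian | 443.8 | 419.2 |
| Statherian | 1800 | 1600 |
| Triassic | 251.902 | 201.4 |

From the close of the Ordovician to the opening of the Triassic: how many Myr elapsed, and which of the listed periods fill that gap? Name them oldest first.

191.898 million years; Silurian, Devonian, Carboniferous, Permian

The Ordovician closes at 443.8 Ma and the Triassic opens at 251.902 Ma, so the interval is 443.8 − 251.902 = 191.898 Myr.
A period fits inside if it starts at or after 443.8 Ma and ends at or before 251.902 Ma; oldest first that gives Silurian, Devonian, Carboniferous, Permian.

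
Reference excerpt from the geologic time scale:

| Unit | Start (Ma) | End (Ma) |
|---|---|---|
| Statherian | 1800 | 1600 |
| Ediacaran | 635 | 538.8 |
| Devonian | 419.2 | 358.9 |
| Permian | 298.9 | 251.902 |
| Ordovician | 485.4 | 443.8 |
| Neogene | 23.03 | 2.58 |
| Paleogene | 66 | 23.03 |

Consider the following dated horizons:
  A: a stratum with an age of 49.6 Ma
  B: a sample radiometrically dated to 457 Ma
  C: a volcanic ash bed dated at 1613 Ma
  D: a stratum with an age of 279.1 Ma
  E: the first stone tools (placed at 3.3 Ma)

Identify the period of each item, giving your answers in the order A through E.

A: 49.6 Ma lies in 66–23.03 Ma, so Paleogene.
B: 457 Ma lies in 485.4–443.8 Ma, so Ordovician.
C: 1613 Ma lies in 1800–1600 Ma, so Statherian.
D: 279.1 Ma lies in 298.9–251.902 Ma, so Permian.
E: 3.3 Ma lies in 23.03–2.58 Ma, so Neogene.

A — Paleogene; B — Ordovician; C — Statherian; D — Permian; E — Neogene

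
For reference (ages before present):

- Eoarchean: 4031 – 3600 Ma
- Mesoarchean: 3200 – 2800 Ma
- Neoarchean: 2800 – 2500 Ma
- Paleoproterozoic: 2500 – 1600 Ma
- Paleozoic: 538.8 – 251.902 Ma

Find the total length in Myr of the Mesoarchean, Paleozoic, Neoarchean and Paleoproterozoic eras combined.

1886.898 million years

Each duration: Mesoarchean = 400; Paleozoic = 286.898; Neoarchean = 300; Paleoproterozoic = 900.
Sum: 400 + 286.898 + 300 + 900 = 1886.898 Myr.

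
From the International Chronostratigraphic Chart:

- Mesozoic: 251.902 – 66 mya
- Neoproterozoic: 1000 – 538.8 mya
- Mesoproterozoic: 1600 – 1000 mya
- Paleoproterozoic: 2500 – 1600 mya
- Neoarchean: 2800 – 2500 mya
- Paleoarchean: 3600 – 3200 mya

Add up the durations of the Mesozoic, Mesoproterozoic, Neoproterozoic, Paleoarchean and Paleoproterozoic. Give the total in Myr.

Duration is start − end for each: (251.902 − 66) + (1600 − 1000) + (1000 − 538.8) + (3600 − 3200) + (2500 − 1600).
That is 185.902 + 600 + 461.2 + 400 + 900, which totals 2547.102 million years.

2547.102 million years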